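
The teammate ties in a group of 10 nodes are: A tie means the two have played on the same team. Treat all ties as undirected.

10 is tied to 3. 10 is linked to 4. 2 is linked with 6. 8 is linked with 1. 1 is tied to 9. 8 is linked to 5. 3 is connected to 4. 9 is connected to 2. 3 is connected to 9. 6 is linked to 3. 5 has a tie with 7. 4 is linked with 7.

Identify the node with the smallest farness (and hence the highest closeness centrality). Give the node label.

Farness (sum of distances to all others) for each node — 1:20, 2:23, 3:16, 4:18, 5:23, 6:22, 7:21, 8:23, 9:17, 10:21.
The smallest farness is 16, for 3, so 3 has the highest closeness.

3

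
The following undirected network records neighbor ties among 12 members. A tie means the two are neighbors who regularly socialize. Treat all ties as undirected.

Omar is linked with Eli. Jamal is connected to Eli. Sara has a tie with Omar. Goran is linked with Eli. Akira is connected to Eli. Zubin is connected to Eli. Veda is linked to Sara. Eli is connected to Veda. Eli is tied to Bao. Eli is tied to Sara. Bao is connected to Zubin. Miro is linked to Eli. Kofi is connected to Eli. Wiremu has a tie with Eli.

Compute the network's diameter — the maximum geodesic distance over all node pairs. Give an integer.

Eccentricity of each node (its greatest distance to any other): Akira:2, Bao:2, Eli:1, Goran:2, Jamal:2, Kofi:2, Miro:2, Omar:2, Sara:2, Veda:2, Wiremu:2, Zubin:2.
The maximum eccentricity is 2, realized for instance by the pair Zubin–Veda via Zubin – Eli – Veda. So the diameter is 2.

2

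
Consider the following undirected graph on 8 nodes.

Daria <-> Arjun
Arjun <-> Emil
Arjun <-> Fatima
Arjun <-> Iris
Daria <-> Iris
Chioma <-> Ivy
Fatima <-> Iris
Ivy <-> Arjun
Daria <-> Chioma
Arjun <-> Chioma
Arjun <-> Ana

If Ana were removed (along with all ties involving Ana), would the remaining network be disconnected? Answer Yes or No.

Even without Ana, every remaining node can still reach every other (the residual graph is connected), so Ana is not a cut vertex.

No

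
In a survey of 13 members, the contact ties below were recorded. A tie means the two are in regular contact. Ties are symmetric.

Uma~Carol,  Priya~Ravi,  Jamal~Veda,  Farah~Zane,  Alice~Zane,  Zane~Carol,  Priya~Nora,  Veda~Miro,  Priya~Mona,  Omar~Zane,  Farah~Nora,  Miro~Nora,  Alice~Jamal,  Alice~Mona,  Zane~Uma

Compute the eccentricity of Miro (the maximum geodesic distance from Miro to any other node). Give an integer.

4

Distances from Miro: Alice:3, Carol:4, Farah:2, Jamal:2, Mona:3, Nora:1, Omar:4, Priya:2, Ravi:3, Uma:4, Veda:1, Zane:3.
The largest is 4 (to Carol, Uma, and Omar), so the eccentricity of Miro is 4.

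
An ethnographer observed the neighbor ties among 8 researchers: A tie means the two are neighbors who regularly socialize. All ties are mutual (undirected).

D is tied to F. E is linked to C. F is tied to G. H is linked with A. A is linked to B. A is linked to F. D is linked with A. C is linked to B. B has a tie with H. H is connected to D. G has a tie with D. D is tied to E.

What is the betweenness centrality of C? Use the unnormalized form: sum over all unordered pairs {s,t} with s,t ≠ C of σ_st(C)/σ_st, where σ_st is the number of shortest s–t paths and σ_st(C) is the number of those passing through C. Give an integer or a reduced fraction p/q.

Pairs whose geodesics pass through C — E–B: 1.
All other pairs contribute 0.
Summing the contributions gives betweenness(C) = 1.

1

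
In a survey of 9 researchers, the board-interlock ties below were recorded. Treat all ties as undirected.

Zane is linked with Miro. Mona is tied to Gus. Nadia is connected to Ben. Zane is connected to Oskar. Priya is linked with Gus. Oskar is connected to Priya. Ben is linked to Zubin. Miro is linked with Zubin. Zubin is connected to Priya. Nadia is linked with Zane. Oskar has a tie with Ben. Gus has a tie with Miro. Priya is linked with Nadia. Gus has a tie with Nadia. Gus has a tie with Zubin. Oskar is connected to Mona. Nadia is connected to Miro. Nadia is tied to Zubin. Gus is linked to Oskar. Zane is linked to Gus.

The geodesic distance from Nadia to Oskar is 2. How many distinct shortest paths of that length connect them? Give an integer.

4

The shortest distance is 2. The length-2 paths are: Nadia–Gus–Oskar; Nadia–Ben–Oskar; Nadia–Priya–Oskar; Nadia–Zane–Oskar.
That gives 4 distinct shortest paths.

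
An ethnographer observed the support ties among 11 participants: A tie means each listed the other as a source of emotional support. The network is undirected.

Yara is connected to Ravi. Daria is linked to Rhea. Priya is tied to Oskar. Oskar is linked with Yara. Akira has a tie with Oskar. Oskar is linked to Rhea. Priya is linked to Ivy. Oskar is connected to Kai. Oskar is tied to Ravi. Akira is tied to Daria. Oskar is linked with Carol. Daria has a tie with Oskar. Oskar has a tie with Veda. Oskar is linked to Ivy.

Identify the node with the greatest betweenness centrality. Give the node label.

Unnormalized betweenness of each node: Akira:0, Carol:0, Daria:1/2, Ivy:0, Kai:0, Oskar:81/2, Priya:0, Ravi:0, Rhea:0, Veda:0, Yara:0.
Oskar has the largest value, 81/2, making it the main broker — the node through which the most shortest paths run.

Oskar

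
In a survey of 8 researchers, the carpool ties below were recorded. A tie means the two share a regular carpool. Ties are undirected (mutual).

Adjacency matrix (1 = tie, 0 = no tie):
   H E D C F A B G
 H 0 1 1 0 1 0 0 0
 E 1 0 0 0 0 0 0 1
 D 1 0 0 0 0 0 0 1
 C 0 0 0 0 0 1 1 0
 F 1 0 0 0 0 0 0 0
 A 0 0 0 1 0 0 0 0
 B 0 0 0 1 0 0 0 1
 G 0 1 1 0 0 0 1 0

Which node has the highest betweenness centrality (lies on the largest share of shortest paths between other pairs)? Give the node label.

G

Unnormalized betweenness of each node: A:0, B:10, C:6, D:4, E:4, F:0, G:25/2, H:13/2.
G has the largest value, 25/2, making it the main broker — the node through which the most shortest paths run.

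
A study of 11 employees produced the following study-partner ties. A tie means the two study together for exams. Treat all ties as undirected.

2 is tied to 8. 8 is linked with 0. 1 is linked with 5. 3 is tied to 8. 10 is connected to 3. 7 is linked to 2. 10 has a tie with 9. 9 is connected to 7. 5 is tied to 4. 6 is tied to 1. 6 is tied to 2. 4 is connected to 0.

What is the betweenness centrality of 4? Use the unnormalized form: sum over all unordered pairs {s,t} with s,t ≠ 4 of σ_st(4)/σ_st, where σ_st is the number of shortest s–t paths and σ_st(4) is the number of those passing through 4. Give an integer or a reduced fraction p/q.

5

Pairs whose geodesics pass through 4 — 3–5: 1; 10–5: 1; 1–0: 1; 5–0: 1; 5–8: 1.
All other pairs contribute 0.
Summing the contributions gives betweenness(4) = 5.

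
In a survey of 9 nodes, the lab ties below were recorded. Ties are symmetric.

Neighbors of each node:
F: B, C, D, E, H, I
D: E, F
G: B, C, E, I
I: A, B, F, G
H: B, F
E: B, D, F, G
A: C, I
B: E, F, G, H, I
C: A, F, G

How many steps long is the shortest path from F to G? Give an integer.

One shortest route is F – I – G, which uses 2 edges, and F and G are not directly tied, so nothing shorter exists. So d(F,G) = 2.

2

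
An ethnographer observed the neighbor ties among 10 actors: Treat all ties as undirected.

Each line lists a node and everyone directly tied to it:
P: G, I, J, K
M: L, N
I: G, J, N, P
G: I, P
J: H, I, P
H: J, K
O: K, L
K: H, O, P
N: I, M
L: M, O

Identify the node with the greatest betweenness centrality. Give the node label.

Unnormalized betweenness of each node: G:0, H:4/3, I:61/6, J:11/3, K:19/2, L:7/2, M:23/6, N:19/3, O:17/3, P:8.
I has the largest value, 61/6, making it the main broker — the node through which the most shortest paths run.

I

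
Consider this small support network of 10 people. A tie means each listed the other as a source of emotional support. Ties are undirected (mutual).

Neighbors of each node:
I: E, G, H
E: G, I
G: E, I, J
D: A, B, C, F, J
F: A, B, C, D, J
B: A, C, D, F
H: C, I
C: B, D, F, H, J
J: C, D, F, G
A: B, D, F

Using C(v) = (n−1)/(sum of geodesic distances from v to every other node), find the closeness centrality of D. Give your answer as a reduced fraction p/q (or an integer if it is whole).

Distances from D: A:1, B:1, C:1, E:3, F:1, G:2, H:2, I:3, J:1. Sum = 15.
n = 10, so closeness = 9/15 = 3/5.

3/5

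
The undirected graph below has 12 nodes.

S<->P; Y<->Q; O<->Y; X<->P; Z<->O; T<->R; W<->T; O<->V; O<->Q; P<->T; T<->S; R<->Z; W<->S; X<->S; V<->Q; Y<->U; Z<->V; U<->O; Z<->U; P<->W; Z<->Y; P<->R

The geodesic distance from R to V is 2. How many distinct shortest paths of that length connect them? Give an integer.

1

The shortest distance is 2, and the only length-2 path is R–Z–V. So there is exactly 1 shortest path.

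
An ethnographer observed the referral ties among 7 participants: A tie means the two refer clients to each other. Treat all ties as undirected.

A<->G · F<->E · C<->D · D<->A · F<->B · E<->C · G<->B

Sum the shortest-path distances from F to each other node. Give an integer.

12

Distances from F: A:3, B:1, C:2, D:3, E:1, G:2.
Sum = 3 + 1 + 2 + 3 + 1 + 2 = 12.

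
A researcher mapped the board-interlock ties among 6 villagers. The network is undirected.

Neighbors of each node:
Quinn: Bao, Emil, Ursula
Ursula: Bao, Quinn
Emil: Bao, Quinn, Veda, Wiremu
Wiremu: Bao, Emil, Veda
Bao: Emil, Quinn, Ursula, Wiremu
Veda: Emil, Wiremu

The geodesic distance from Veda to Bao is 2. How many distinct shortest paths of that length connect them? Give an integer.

The shortest distance is 2. The length-2 paths are: Veda–Wiremu–Bao; Veda–Emil–Bao.
That gives 2 distinct shortest paths.

2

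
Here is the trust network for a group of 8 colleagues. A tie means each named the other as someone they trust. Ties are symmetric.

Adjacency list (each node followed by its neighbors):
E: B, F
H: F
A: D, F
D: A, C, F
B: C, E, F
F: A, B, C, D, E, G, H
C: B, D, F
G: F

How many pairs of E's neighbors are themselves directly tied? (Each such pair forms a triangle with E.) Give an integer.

E's neighbors: B and F.
Neighbor pairs that are themselves tied: E–B–F. Each forms one triangle with E, for 1 in total.

1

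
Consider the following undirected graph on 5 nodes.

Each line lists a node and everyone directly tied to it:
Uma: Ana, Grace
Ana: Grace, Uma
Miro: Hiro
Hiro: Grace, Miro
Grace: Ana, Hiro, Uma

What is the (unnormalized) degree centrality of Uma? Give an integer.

Uma is directly tied to Ana and Grace. That is 2 neighbors, so the degree of Uma is 2.

2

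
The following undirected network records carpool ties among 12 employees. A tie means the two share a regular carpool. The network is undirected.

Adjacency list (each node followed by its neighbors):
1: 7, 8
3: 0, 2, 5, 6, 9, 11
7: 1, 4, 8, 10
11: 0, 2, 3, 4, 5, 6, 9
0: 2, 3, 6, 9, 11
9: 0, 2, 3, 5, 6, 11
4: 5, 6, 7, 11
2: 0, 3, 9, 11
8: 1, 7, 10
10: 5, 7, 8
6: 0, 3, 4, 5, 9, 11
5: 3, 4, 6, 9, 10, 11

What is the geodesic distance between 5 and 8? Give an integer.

2

One shortest route is 5 – 10 – 8, which uses 2 edges, and 5 and 8 are not directly tied, so nothing shorter exists. So d(5,8) = 2.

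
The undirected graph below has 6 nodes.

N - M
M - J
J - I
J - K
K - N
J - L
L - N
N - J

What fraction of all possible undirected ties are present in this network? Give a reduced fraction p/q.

There are 8 edges and 6 nodes, so the maximum possible is C(6,2) = 15.
Density = 8/15.

8/15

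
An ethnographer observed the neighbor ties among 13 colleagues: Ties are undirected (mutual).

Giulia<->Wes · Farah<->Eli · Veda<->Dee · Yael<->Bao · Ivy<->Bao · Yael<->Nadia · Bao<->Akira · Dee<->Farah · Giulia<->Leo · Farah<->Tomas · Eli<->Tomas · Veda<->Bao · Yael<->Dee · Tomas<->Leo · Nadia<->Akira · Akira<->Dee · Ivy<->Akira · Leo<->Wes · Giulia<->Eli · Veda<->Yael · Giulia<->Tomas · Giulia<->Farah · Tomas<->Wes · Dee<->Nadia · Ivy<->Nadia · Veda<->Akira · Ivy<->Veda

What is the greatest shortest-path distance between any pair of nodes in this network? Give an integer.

5

Eccentricity of each node (its greatest distance to any other): Akira:4, Bao:5, Dee:3, Eli:4, Farah:3, Giulia:4, Ivy:5, Leo:5, Nadia:4, Tomas:4, Veda:4, Wes:5, Yael:4.
The maximum eccentricity is 5, realized for instance by the pair Wes–Bao via Wes – Giulia – Farah – Dee – Veda – Bao. So the diameter is 5.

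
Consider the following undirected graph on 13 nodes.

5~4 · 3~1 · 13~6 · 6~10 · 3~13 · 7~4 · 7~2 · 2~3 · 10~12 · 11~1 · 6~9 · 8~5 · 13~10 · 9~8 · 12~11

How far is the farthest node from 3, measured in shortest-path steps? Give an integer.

Distances from 3: 1:1, 2:1, 4:3, 5:4, 6:2, 7:2, 8:4, 9:3, 10:2, 11:2, 12:3, 13:1.
The largest is 4 (to 8 and 5), so the eccentricity of 3 is 4.

4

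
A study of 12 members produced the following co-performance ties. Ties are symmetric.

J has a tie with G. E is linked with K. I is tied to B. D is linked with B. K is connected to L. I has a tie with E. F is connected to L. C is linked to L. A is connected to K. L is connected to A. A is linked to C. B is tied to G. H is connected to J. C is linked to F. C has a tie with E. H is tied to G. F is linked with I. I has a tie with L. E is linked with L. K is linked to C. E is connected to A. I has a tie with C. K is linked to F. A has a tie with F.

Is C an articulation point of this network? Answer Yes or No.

Even without C, every remaining node can still reach every other (the residual graph is connected), so C is not a cut vertex.

No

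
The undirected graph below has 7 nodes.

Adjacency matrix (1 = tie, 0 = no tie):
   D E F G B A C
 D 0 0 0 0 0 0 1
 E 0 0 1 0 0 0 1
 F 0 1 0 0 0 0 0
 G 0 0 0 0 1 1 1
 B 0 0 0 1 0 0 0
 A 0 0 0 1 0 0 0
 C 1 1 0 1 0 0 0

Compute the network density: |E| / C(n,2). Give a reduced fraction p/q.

2/7

There are 6 edges and 7 nodes, so the maximum possible is C(7,2) = 21.
Density = 6/21 = 2/7.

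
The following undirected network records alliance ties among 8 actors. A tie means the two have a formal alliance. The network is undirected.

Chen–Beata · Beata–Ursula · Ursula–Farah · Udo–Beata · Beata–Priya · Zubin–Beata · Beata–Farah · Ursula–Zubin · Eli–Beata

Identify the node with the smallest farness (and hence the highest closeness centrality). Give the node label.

Farness (sum of distances to all others) for each node — Beata:7, Chen:13, Eli:13, Farah:12, Priya:13, Udo:13, Ursula:11, Zubin:12.
The smallest farness is 7, for Beata, so Beata has the highest closeness.

Beata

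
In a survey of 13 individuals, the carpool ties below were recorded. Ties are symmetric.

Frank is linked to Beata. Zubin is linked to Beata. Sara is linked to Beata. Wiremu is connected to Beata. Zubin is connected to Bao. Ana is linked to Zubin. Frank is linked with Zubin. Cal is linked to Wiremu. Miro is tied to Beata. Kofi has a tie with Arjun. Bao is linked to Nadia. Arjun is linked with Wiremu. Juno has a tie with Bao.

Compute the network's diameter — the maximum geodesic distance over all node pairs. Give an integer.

Eccentricity of each node (its greatest distance to any other): Ana:5, Arjun:5, Bao:5, Beata:3, Cal:5, Frank:4, Juno:6, Kofi:6, Miro:4, Nadia:6, Sara:4, Wiremu:4, Zubin:4.
The maximum eccentricity is 6, realized for instance by the pair Kofi–Juno via Kofi – Arjun – Wiremu – Beata – Zubin – Bao – Juno. So the diameter is 6.

6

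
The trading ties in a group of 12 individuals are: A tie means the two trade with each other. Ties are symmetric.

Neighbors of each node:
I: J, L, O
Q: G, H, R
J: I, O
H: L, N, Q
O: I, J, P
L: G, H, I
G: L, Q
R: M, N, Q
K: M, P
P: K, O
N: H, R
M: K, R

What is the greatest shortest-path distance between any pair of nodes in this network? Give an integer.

Eccentricity of each node (its greatest distance to any other): G:4, H:4, I:4, J:5, K:4, L:4, M:4, N:4, O:4, P:4, Q:4, R:5.
The maximum eccentricity is 5, realized for instance by the pair R–J via R – M – K – P – O – J. So the diameter is 5.

5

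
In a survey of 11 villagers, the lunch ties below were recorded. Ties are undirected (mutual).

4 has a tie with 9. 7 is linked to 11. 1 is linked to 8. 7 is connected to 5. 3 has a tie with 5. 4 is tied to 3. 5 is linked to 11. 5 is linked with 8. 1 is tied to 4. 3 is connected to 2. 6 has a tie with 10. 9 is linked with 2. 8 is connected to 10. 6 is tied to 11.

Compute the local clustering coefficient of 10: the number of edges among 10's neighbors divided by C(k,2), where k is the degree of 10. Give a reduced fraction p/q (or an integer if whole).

10's neighbors: 6 and 8 (k = 2).
Possible neighbor pairs: C(2,2) = 1. Edges among them: none → e = 0.
Clustering(10) = 0/1.

0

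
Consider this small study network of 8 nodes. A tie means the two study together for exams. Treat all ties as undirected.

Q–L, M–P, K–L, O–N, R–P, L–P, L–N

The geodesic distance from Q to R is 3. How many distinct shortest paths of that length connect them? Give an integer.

The shortest distance is 3, and the only length-3 path is Q–L–P–R. So there is exactly 1 shortest path.

1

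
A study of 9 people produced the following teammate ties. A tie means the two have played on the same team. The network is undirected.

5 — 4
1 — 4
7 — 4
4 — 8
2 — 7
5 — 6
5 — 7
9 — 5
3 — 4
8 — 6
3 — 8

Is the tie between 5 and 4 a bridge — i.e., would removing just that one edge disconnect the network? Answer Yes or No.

No

Even without that edge, 5 still reaches 4 via 5 – 7 – 4, so the network stays connected. Not a bridge.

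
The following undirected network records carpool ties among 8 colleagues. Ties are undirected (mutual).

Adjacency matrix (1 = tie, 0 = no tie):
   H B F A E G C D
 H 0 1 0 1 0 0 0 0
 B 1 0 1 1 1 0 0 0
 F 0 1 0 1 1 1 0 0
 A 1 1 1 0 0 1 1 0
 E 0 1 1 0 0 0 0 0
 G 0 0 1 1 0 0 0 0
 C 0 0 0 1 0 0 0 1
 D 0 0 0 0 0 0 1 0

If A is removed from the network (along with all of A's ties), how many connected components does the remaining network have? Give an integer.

2

Without A, the remaining ties split the others into: {B, E, F, G, H}; {C, D}.
That's 2 separate components.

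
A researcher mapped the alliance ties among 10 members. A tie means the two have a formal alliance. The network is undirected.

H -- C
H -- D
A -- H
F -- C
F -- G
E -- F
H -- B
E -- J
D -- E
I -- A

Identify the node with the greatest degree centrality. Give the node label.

H

Degrees — A:2, B:1, C:2, D:2, E:3, F:3, G:1, H:4, I:1, J:1.
The maximum is 4, attained only by H.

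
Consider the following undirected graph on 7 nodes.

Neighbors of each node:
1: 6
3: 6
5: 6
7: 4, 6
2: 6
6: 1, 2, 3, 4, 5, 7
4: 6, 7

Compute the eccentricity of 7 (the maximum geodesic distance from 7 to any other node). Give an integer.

2

Distances from 7: 1:2, 2:2, 3:2, 4:1, 5:2, 6:1.
The largest is 2 (to 2, 5, 3, and 1), so the eccentricity of 7 is 2.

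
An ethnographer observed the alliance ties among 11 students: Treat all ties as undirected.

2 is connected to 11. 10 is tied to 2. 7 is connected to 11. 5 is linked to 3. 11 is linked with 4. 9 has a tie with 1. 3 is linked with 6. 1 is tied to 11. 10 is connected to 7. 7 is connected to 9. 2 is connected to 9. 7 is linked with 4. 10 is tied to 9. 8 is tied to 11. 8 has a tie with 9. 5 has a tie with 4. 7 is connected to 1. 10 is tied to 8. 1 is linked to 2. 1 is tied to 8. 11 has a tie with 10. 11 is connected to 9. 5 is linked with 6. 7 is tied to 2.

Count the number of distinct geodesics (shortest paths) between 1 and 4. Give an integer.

The shortest distance is 2. The length-2 paths are: 1–7–4; 1–11–4.
That gives 2 distinct shortest paths.

2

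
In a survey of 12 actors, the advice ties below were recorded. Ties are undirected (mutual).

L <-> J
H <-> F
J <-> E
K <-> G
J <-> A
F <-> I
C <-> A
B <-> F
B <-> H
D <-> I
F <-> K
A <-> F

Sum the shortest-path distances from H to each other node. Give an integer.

Distances from H: A:2, B:1, C:3, D:3, E:4, F:1, G:3, I:2, J:3, K:2, L:4.
Sum = 2 + 1 + 3 + 3 + 4 + 1 + 3 + 2 + 3 + 2 + 4 = 28.

28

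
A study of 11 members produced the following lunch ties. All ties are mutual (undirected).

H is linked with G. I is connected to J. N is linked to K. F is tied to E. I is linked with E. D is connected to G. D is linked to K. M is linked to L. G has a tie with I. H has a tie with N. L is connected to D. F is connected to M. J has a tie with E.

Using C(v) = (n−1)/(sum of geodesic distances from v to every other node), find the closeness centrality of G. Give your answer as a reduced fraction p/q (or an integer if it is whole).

10/19

Distances from G: D:1, E:2, F:3, H:1, I:1, J:2, K:2, L:2, M:3, N:2. Sum = 19.
n = 11, so closeness = 10/19.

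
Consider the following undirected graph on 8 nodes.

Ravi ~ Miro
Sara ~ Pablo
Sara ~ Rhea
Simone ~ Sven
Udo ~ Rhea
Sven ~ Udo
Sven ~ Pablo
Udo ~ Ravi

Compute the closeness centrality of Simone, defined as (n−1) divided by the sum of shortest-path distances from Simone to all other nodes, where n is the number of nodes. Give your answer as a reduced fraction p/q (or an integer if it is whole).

7/18

Distances from Simone: Miro:4, Pablo:2, Ravi:3, Rhea:3, Sara:3, Sven:1, Udo:2. Sum = 18.
n = 8, so closeness = 7/18.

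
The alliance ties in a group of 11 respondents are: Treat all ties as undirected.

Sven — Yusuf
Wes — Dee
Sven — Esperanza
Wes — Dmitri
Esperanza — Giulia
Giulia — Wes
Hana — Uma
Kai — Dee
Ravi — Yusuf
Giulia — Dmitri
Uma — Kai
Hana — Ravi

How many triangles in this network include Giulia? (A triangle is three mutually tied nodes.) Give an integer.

Giulia's neighbors: Dmitri, Esperanza, and Wes.
Neighbor pairs that are themselves tied: Giulia–Dmitri–Wes. Each forms one triangle with Giulia, for 1 in total.

1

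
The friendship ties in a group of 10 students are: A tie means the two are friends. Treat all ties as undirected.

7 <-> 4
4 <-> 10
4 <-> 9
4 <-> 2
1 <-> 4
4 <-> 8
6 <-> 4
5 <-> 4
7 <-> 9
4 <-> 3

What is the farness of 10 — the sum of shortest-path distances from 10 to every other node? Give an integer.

Distances from 10: 1:2, 2:2, 3:2, 4:1, 5:2, 6:2, 7:2, 8:2, 9:2.
Sum = 2 + 2 + 2 + 1 + 2 + 2 + 2 + 2 + 2 = 17.

17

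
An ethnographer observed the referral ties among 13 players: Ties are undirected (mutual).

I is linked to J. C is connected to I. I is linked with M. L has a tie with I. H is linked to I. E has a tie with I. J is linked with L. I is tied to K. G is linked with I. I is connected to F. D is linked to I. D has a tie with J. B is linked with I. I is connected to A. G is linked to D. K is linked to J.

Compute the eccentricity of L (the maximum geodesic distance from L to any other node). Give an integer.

2

Distances from L: A:2, B:2, C:2, D:2, E:2, F:2, G:2, H:2, I:1, J:1, K:2, M:2.
The largest is 2 (to H, A, K, G, C, B, M, F, D, and E), so the eccentricity of L is 2.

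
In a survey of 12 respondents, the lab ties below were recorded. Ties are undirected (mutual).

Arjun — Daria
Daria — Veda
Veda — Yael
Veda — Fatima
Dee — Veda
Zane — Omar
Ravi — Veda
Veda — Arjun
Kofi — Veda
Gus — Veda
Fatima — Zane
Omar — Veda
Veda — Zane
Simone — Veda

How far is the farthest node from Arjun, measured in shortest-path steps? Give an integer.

2

Distances from Arjun: Daria:1, Dee:2, Fatima:2, Gus:2, Kofi:2, Omar:2, Ravi:2, Simone:2, Veda:1, Yael:2, Zane:2.
The largest is 2 (to Zane, Fatima, Simone, Gus, Yael, Dee, Kofi, Omar, and Ravi), so the eccentricity of Arjun is 2.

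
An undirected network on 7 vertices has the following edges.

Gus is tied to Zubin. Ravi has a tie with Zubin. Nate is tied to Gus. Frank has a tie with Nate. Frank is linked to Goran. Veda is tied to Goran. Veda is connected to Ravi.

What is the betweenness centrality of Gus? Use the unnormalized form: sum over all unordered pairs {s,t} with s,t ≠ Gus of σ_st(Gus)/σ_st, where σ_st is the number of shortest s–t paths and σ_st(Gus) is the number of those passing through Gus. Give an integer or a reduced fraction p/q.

Pairs whose geodesics pass through Gus — Frank–Zubin: 1; Nate–Zubin: 1; Nate–Ravi: 1.
All other pairs contribute 0.
Summing the contributions gives betweenness(Gus) = 3.

3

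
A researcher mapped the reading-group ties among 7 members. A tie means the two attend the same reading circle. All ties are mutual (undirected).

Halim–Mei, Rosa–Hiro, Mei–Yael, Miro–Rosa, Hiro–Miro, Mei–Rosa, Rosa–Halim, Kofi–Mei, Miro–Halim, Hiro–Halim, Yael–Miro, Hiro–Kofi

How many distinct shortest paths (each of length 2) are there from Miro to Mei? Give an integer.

3

The shortest distance is 2. The length-2 paths are: Miro–Rosa–Mei; Miro–Yael–Mei; Miro–Halim–Mei.
That gives 3 distinct shortest paths.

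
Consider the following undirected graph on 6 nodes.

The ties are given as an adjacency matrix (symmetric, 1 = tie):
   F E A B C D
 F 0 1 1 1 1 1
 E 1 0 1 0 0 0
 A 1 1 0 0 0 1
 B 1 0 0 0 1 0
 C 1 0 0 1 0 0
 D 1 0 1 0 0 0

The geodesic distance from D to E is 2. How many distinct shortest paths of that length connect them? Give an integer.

2

The shortest distance is 2. The length-2 paths are: D–F–E; D–A–E.
That gives 2 distinct shortest paths.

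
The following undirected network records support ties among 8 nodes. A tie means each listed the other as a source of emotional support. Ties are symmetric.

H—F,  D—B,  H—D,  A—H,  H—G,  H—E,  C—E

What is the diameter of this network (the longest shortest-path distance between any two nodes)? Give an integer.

4

Eccentricity of each node (its greatest distance to any other): A:3, B:4, C:4, D:3, E:3, F:3, G:3, H:2.
The maximum eccentricity is 4, realized for instance by the pair C–B via C – E – H – D – B. So the diameter is 4.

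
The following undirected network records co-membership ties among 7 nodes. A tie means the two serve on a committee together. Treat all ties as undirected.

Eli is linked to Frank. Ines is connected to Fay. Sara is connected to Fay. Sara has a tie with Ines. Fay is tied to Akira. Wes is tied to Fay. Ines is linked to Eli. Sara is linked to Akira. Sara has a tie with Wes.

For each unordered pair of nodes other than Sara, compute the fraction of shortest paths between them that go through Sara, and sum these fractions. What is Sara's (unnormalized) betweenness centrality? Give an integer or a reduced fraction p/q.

Pairs whose geodesics pass through Sara — Ines–Wes: 1/2; Ines–Akira: 1/2; Wes–Akira: 1/2; Wes–Frank: 1/2; Wes–Eli: 1/2; Akira–Frank: 1/2; Akira–Eli: 1/2.
All other pairs contribute 0.
Summing the contributions gives betweenness(Sara) = 7/2.

7/2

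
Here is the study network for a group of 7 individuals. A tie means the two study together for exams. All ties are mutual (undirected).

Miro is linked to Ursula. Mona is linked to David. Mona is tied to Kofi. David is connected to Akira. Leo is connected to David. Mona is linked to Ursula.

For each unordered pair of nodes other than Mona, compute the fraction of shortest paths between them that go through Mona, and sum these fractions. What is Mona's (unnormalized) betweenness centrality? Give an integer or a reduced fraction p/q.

Pairs whose geodesics pass through Mona — Ursula–Leo: 1; Ursula–David: 1; Ursula–Kofi: 1; Ursula–Akira: 1; Leo–Kofi: 1; Leo–Miro: 1; David–Kofi: 1; David–Miro: 1; Kofi–Miro: 1; Kofi–Akira: 1; Miro–Akira: 1.
All other pairs contribute 0.
Summing the contributions gives betweenness(Mona) = 11.

11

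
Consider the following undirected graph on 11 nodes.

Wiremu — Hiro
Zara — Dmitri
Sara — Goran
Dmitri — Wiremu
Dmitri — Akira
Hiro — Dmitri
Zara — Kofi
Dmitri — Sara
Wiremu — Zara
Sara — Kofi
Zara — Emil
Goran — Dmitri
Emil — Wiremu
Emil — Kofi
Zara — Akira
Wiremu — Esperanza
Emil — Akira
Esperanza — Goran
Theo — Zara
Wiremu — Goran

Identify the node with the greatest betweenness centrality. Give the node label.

Zara

Unnormalized betweenness of each node: Akira:1/3, Dmitri:28/3, Emil:13/6, Esperanza:0, Goran:31/12, Hiro:0, Kofi:2, Sara:25/12, Theo:0, Wiremu:45/4, Zara:49/4.
Zara has the largest value, 49/4, making it the main broker — the node through which the most shortest paths run.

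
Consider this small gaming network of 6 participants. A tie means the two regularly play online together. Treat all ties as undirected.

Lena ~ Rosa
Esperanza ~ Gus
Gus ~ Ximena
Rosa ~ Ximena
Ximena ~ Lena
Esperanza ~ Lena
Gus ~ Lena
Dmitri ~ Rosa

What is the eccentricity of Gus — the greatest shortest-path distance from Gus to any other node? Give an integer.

Distances from Gus: Dmitri:3, Esperanza:1, Lena:1, Rosa:2, Ximena:1.
The largest is 3 (to Dmitri), so the eccentricity of Gus is 3.

3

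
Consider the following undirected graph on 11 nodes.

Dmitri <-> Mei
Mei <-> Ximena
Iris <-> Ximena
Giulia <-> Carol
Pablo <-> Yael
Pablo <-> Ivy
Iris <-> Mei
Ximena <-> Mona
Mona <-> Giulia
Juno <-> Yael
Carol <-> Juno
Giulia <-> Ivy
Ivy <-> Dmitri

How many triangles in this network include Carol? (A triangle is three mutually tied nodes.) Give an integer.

0

Carol's neighbors are Giulia and Juno, but none of them are tied to each other, so no triangle contains Carol.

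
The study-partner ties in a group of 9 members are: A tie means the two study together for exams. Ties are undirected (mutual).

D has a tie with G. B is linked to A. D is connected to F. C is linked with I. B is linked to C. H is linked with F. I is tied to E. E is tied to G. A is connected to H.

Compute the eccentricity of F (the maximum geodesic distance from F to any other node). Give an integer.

4

Distances from F: A:2, B:3, C:4, D:1, E:3, G:2, H:1, I:4.
The largest is 4 (to C and I), so the eccentricity of F is 4.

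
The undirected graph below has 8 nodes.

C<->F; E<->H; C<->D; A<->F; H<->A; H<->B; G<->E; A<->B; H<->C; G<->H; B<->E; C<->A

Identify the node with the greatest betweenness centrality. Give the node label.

Unnormalized betweenness of each node: A:11/3, B:5/6, C:22/3, D:0, E:1/2, F:0, G:0, H:26/3.
H has the largest value, 26/3, making it the main broker — the node through which the most shortest paths run.

H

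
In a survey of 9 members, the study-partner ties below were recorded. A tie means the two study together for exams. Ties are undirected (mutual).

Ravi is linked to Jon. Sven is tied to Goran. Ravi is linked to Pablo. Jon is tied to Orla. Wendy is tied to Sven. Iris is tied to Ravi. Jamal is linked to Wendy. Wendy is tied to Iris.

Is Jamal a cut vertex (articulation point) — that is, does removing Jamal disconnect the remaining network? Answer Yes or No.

Even without Jamal, every remaining node can still reach every other (the residual graph is connected), so Jamal is not a cut vertex.

No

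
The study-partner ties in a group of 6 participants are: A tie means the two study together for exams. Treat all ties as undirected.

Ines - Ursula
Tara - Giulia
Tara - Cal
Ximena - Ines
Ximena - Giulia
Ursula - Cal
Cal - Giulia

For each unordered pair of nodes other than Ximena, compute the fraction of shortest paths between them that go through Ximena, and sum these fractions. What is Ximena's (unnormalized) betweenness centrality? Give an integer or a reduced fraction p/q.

Pairs whose geodesics pass through Ximena — Giulia–Ines: 1; Ines–Tara: 1/2.
All other pairs contribute 0.
Summing the contributions gives betweenness(Ximena) = 3/2.

3/2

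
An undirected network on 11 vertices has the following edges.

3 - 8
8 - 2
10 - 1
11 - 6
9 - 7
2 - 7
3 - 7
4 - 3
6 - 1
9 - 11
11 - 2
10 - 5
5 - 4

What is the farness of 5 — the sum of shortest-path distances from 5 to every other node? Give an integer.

27

Distances from 5: 1:2, 2:4, 3:2, 4:1, 6:3, 7:3, 8:3, 9:4, 10:1, 11:4.
Sum = 2 + 4 + 2 + 1 + 3 + 3 + 3 + 4 + 1 + 4 = 27.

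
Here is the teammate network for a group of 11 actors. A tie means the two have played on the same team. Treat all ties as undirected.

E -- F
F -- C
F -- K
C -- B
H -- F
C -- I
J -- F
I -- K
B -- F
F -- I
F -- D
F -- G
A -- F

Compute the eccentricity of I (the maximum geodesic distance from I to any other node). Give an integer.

2

Distances from I: A:2, B:2, C:1, D:2, E:2, F:1, G:2, H:2, J:2, K:1.
The largest is 2 (to B, J, G, D, H, E, and A), so the eccentricity of I is 2.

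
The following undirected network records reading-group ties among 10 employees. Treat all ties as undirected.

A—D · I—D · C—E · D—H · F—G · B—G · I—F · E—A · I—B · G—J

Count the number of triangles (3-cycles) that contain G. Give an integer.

0

G's neighbors are B, F, and J, but none of them are tied to each other, so no triangle contains G.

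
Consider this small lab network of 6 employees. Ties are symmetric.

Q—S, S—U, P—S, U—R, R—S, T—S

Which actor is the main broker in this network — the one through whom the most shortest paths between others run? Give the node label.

Unnormalized betweenness of each node: P:0, Q:0, R:0, S:9, T:0, U:0.
S has the largest value, 9, making it the main broker — the node through which the most shortest paths run.

S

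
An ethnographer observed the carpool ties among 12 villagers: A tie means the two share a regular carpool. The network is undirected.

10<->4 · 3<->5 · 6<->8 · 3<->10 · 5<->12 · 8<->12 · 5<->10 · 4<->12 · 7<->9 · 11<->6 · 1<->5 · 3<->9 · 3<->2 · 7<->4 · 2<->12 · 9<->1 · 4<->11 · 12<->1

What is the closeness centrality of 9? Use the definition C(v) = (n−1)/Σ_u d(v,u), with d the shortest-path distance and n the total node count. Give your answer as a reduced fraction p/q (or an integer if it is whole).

11/23

Distances from 9: 1:1, 2:2, 3:1, 4:2, 5:2, 6:4, 7:1, 8:3, 10:2, 11:3, 12:2. Sum = 23.
n = 12, so closeness = 11/23.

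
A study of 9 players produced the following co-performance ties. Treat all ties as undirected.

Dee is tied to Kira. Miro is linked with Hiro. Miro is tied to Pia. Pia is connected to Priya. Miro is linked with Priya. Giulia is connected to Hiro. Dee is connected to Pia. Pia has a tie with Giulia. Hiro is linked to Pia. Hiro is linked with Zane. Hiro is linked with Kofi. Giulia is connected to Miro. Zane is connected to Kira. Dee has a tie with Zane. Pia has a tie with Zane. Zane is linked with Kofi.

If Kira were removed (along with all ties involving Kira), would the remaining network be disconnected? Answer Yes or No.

Even without Kira, every remaining node can still reach every other (the residual graph is connected), so Kira is not a cut vertex.

No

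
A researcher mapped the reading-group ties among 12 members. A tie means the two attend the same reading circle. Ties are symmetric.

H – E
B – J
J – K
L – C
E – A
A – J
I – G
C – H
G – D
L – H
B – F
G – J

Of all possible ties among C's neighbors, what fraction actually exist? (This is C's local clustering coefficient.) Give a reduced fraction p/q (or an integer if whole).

C's neighbors: H and L (k = 2).
Possible neighbor pairs: C(2,2) = 1. Edges among them: H–L → e = 1.
Clustering(C) = 1/1.

1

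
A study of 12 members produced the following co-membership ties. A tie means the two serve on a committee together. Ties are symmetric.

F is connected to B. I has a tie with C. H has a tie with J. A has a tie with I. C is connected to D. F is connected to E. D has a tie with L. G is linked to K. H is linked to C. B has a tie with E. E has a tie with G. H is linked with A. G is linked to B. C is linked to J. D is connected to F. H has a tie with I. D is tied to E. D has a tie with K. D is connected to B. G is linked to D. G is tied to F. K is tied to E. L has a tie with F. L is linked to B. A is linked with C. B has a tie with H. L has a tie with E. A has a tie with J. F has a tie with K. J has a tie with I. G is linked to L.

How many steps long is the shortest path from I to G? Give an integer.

3

One shortest route is I – H – B – G, which uses 3 edges, and at distance 2 from I we only reach {B, D}, which does not include G. So d(I,G) = 3.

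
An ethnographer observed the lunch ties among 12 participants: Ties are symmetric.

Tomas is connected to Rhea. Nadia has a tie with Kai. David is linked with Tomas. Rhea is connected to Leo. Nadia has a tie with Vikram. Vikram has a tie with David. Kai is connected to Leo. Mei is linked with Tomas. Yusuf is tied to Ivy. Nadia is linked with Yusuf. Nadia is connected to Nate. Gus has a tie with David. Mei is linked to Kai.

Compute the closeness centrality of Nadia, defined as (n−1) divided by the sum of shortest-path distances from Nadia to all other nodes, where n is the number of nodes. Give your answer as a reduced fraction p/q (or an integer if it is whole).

11/21

Distances from Nadia: David:2, Gus:3, Ivy:2, Kai:1, Leo:2, Mei:2, Nate:1, Rhea:3, Tomas:3, Vikram:1, Yusuf:1. Sum = 21.
n = 12, so closeness = 11/21.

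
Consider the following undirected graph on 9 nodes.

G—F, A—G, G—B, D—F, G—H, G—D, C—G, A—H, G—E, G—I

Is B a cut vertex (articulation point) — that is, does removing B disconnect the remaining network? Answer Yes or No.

Even without B, every remaining node can still reach every other (the residual graph is connected), so B is not a cut vertex.

No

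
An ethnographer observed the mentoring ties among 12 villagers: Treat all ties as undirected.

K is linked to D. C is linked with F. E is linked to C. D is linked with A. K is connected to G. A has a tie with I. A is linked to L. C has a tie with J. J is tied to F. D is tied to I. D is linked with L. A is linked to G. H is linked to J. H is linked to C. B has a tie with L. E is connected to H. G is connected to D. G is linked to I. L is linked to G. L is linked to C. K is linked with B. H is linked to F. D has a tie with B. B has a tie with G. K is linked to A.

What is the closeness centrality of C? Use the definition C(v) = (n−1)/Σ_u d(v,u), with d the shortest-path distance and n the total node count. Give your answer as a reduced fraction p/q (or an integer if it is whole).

11/19

Distances from C: A:2, B:2, D:2, E:1, F:1, G:2, H:1, I:3, J:1, K:3, L:1. Sum = 19.
n = 12, so closeness = 11/19.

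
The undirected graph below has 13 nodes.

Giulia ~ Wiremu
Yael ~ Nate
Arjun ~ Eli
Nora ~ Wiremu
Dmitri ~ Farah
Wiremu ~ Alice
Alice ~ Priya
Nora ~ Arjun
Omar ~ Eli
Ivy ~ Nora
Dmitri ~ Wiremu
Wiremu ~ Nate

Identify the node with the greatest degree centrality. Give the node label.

Wiremu

Degrees — Alice:2, Arjun:2, Dmitri:2, Eli:2, Farah:1, Giulia:1, Ivy:1, Nate:2, Nora:3, Omar:1, Priya:1, Wiremu:5, Yael:1.
The maximum is 5, attained only by Wiremu.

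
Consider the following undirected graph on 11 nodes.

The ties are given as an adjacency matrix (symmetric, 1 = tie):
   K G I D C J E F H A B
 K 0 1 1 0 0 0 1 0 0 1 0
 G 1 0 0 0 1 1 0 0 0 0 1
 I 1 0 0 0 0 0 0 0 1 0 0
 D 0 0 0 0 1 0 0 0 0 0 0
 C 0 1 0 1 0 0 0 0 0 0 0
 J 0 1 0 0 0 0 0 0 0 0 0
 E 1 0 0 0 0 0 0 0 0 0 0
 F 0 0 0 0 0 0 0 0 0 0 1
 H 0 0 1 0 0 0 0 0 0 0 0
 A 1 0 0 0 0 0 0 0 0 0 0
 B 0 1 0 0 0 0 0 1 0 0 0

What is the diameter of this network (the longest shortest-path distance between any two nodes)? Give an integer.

5

Eccentricity of each node (its greatest distance to any other): A:4, B:4, C:4, D:5, E:4, F:5, G:3, H:5, I:4, J:4, K:3.
The maximum eccentricity is 5, realized for instance by the pair D–H via D – C – G – K – I – H. So the diameter is 5.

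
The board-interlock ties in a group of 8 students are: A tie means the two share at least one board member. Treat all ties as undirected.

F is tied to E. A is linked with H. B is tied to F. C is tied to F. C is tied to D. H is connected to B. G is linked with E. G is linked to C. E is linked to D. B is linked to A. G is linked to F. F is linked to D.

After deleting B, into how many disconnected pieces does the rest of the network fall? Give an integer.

Without B, the remaining ties split the others into: {C, D, E, F, G}; {A, H}.
That's 2 separate components.

2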